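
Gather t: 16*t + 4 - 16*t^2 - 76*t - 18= -16*t^2 - 60*t - 14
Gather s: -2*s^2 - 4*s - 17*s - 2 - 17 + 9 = -2*s^2 - 21*s - 10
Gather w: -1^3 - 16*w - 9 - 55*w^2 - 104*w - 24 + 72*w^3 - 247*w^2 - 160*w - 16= 72*w^3 - 302*w^2 - 280*w - 50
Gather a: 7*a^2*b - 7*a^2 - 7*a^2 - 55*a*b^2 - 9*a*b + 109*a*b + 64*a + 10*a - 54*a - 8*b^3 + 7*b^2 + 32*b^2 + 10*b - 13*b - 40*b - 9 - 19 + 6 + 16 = a^2*(7*b - 14) + a*(-55*b^2 + 100*b + 20) - 8*b^3 + 39*b^2 - 43*b - 6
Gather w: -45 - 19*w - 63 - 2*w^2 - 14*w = -2*w^2 - 33*w - 108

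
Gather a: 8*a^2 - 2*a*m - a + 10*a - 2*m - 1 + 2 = 8*a^2 + a*(9 - 2*m) - 2*m + 1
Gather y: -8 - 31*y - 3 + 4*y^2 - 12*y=4*y^2 - 43*y - 11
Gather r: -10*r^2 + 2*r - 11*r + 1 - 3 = -10*r^2 - 9*r - 2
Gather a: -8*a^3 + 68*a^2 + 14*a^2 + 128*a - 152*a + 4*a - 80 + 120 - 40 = -8*a^3 + 82*a^2 - 20*a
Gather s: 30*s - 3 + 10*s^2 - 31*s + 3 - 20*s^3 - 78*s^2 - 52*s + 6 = -20*s^3 - 68*s^2 - 53*s + 6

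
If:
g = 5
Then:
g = 5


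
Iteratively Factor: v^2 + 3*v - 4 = (v + 4)*(v - 1)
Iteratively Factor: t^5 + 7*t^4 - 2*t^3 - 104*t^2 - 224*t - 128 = (t + 1)*(t^4 + 6*t^3 - 8*t^2 - 96*t - 128) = (t - 4)*(t + 1)*(t^3 + 10*t^2 + 32*t + 32) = (t - 4)*(t + 1)*(t + 2)*(t^2 + 8*t + 16) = (t - 4)*(t + 1)*(t + 2)*(t + 4)*(t + 4)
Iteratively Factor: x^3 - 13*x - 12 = (x - 4)*(x^2 + 4*x + 3) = (x - 4)*(x + 1)*(x + 3)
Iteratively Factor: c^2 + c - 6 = (c - 2)*(c + 3)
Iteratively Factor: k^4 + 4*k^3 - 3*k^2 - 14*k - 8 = (k - 2)*(k^3 + 6*k^2 + 9*k + 4) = (k - 2)*(k + 1)*(k^2 + 5*k + 4) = (k - 2)*(k + 1)*(k + 4)*(k + 1)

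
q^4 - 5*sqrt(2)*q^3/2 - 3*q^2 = q^2*(q - 3*sqrt(2))*(q + sqrt(2)/2)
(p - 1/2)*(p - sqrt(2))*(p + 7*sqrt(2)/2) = p^3 - p^2/2 + 5*sqrt(2)*p^2/2 - 7*p - 5*sqrt(2)*p/4 + 7/2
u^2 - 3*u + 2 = (u - 2)*(u - 1)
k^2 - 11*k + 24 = (k - 8)*(k - 3)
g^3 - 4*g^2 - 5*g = g*(g - 5)*(g + 1)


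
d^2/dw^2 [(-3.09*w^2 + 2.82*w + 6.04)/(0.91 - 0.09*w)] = (1.38777878078145e-17*w^2 + 4.557894)/(0.000729*w^3 - 0.022113*w^2 + 0.223587*w - 0.753571)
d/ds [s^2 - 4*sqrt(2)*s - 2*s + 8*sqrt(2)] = 2*s - 4*sqrt(2) - 2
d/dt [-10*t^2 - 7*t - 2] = -20*t - 7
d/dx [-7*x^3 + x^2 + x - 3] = -21*x^2 + 2*x + 1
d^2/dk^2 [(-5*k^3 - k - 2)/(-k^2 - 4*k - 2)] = 2*(71*k^3 + 126*k^2 + 78*k + 20)/(k^6 + 12*k^5 + 54*k^4 + 112*k^3 + 108*k^2 + 48*k + 8)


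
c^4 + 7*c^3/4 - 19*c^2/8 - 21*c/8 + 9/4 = (c - 1)*(c - 3/4)*(c + 3/2)*(c + 2)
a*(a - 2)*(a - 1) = a^3 - 3*a^2 + 2*a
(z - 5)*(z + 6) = z^2 + z - 30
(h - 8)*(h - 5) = h^2 - 13*h + 40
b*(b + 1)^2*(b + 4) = b^4 + 6*b^3 + 9*b^2 + 4*b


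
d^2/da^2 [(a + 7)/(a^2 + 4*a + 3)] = 2*(4*(a + 2)^2*(a + 7) - (3*a + 11)*(a^2 + 4*a + 3))/(a^2 + 4*a + 3)^3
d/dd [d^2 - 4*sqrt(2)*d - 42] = 2*d - 4*sqrt(2)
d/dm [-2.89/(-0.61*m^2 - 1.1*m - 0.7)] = (-3.5258*m - 3.179)/(0.61*m^2 + 1.1*m + 0.7)^2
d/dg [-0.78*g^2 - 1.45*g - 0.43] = -1.56*g - 1.45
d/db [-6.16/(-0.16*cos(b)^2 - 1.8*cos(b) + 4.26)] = (1.9712*cos(b) + 11.088)*sin(b)/(0.16*cos(b)^2 + 1.8*cos(b) - 4.26)^2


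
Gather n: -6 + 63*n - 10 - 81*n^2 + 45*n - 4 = -81*n^2 + 108*n - 20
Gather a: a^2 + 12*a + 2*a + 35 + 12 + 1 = a^2 + 14*a + 48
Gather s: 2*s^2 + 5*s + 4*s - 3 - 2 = 2*s^2 + 9*s - 5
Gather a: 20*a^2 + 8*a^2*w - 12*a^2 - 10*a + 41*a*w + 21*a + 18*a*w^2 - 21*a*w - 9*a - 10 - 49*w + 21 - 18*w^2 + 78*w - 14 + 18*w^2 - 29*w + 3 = a^2*(8*w + 8) + a*(18*w^2 + 20*w + 2)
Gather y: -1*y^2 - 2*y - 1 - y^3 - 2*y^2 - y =-y^3 - 3*y^2 - 3*y - 1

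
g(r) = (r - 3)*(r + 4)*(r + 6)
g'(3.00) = 63.00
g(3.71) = 53.15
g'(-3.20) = -20.08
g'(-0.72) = -14.52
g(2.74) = -15.32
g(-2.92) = -19.69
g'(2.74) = 54.88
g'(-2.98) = -21.08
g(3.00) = 0.00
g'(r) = (r - 3)*(r + 4) + (r - 3)*(r + 6) + (r + 4)*(r + 6) = 3*r^2 + 14*r - 6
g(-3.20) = -13.89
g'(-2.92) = -21.30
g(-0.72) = -64.42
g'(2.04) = 35.04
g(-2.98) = -18.42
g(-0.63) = -65.69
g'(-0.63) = -13.63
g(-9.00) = -180.00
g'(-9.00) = 111.00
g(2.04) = -46.62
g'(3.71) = 87.23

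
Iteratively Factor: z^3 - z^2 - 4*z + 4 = (z - 2)*(z^2 + z - 2) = (z - 2)*(z - 1)*(z + 2)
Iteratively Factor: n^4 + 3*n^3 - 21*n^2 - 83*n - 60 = (n - 5)*(n^3 + 8*n^2 + 19*n + 12) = (n - 5)*(n + 4)*(n^2 + 4*n + 3) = (n - 5)*(n + 3)*(n + 4)*(n + 1)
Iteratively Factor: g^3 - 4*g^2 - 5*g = (g + 1)*(g^2 - 5*g) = g*(g + 1)*(g - 5)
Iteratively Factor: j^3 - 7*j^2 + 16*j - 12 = (j - 2)*(j^2 - 5*j + 6) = (j - 2)^2*(j - 3)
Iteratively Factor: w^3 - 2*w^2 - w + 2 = (w - 2)*(w^2 - 1) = (w - 2)*(w - 1)*(w + 1)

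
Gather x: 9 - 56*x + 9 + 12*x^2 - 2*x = 12*x^2 - 58*x + 18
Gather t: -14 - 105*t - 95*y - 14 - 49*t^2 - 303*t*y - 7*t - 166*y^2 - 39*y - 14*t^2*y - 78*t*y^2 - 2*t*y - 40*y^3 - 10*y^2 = t^2*(-14*y - 49) + t*(-78*y^2 - 305*y - 112) - 40*y^3 - 176*y^2 - 134*y - 28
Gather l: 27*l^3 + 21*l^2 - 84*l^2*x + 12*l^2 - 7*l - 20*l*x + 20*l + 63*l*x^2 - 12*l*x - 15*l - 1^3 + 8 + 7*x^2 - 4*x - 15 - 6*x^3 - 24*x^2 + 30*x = 27*l^3 + l^2*(33 - 84*x) + l*(63*x^2 - 32*x - 2) - 6*x^3 - 17*x^2 + 26*x - 8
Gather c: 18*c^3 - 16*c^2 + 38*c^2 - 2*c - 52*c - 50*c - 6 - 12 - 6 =18*c^3 + 22*c^2 - 104*c - 24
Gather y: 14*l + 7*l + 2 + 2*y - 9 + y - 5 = 21*l + 3*y - 12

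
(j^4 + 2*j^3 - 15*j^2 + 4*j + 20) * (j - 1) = j^5 + j^4 - 17*j^3 + 19*j^2 + 16*j - 20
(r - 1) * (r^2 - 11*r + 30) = r^3 - 12*r^2 + 41*r - 30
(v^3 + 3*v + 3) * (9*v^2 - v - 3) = 9*v^5 - v^4 + 24*v^3 + 24*v^2 - 12*v - 9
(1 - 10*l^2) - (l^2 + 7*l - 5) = -11*l^2 - 7*l + 6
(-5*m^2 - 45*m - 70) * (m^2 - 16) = -5*m^4 - 45*m^3 + 10*m^2 + 720*m + 1120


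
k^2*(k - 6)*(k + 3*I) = k^4 - 6*k^3 + 3*I*k^3 - 18*I*k^2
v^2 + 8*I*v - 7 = (v + I)*(v + 7*I)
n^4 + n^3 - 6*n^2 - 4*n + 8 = (n - 2)*(n - 1)*(n + 2)^2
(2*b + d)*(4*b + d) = 8*b^2 + 6*b*d + d^2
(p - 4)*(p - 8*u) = p^2 - 8*p*u - 4*p + 32*u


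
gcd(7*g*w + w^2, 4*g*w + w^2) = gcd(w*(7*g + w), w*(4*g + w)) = w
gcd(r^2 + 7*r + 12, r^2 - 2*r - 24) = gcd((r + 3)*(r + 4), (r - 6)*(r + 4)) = r + 4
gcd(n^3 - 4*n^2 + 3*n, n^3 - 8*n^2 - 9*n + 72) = n - 3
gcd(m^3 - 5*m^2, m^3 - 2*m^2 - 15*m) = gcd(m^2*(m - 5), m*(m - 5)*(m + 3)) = m^2 - 5*m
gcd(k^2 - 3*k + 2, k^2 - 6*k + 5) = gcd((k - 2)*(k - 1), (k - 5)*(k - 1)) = k - 1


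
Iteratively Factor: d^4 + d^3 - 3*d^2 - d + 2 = (d + 2)*(d^3 - d^2 - d + 1) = (d - 1)*(d + 2)*(d^2 - 1) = (d - 1)^2*(d + 2)*(d + 1)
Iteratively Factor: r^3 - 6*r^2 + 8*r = (r - 4)*(r^2 - 2*r) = (r - 4)*(r - 2)*(r)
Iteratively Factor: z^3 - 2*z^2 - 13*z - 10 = (z + 1)*(z^2 - 3*z - 10) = (z - 5)*(z + 1)*(z + 2)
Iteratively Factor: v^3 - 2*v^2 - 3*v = (v)*(v^2 - 2*v - 3) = v*(v + 1)*(v - 3)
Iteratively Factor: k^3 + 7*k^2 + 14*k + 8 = (k + 1)*(k^2 + 6*k + 8) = (k + 1)*(k + 2)*(k + 4)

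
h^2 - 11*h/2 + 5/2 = (h - 5)*(h - 1/2)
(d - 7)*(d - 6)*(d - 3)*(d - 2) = d^4 - 18*d^3 + 113*d^2 - 288*d + 252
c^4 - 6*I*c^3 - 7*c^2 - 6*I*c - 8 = (c - 4*I)*(c - 2*I)*(c - I)*(c + I)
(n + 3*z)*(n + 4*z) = n^2 + 7*n*z + 12*z^2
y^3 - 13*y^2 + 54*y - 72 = (y - 6)*(y - 4)*(y - 3)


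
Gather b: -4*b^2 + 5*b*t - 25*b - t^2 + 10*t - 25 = -4*b^2 + b*(5*t - 25) - t^2 + 10*t - 25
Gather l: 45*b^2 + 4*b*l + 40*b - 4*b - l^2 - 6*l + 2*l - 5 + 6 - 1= 45*b^2 + 36*b - l^2 + l*(4*b - 4)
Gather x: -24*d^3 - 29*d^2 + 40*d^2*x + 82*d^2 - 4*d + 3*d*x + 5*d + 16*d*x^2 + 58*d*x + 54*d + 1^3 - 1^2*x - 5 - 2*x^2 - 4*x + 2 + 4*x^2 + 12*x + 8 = -24*d^3 + 53*d^2 + 55*d + x^2*(16*d + 2) + x*(40*d^2 + 61*d + 7) + 6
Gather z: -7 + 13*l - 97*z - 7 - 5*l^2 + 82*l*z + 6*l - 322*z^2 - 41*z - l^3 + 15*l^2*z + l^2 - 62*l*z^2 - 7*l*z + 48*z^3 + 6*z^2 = -l^3 - 4*l^2 + 19*l + 48*z^3 + z^2*(-62*l - 316) + z*(15*l^2 + 75*l - 138) - 14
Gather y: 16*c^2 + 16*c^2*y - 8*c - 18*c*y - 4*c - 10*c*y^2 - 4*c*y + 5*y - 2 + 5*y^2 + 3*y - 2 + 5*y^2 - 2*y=16*c^2 - 12*c + y^2*(10 - 10*c) + y*(16*c^2 - 22*c + 6) - 4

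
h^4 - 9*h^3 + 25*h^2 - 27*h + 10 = (h - 5)*(h - 2)*(h - 1)^2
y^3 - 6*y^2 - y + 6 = (y - 6)*(y - 1)*(y + 1)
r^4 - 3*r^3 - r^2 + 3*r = r*(r - 3)*(r - 1)*(r + 1)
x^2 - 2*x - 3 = (x - 3)*(x + 1)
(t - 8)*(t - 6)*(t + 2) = t^3 - 12*t^2 + 20*t + 96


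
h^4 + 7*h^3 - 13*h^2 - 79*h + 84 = (h - 3)*(h - 1)*(h + 4)*(h + 7)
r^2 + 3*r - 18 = (r - 3)*(r + 6)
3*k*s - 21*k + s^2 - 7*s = (3*k + s)*(s - 7)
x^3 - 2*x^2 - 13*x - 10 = (x - 5)*(x + 1)*(x + 2)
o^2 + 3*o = o*(o + 3)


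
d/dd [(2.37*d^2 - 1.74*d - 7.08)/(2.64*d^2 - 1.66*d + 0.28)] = (0.659400000000002*d^2 + 38.7096*d - 12.24)/(6.9696*d^4 - 8.7648*d^3 + 4.234*d^2 - 0.9296*d + 0.0784)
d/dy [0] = 0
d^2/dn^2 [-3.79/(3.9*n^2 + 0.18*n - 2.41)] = (115.2918*n^2 + 5.32116*n - 3.79*(7.8*n + 0.18)*(15.6*n + 0.36) - 71.24442)/(3.9*n^2 + 0.18*n - 2.41)^3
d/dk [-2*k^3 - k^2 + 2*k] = -6*k^2 - 2*k + 2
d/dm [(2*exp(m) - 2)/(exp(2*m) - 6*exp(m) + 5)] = -2*exp(m)/(exp(2*m) - 10*exp(m) + 25)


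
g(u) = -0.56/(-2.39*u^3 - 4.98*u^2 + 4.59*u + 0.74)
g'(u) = -0.56*(7.17*u^2 + 9.96*u - 4.59)/(-2.39*u^3 - 4.98*u^2 + 4.59*u + 0.74)^2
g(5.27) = 0.00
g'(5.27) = -0.00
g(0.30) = -0.35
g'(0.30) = 0.21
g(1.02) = 0.24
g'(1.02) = -1.38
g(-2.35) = 0.09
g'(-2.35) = -0.15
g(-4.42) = -0.01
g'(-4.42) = -0.01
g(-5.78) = -0.00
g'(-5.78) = -0.00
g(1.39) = 0.06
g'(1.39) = -0.16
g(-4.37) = -0.01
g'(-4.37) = -0.01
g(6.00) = 0.00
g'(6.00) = -0.00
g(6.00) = 0.00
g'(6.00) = -0.00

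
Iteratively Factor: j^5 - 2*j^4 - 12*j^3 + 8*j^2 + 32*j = (j - 4)*(j^4 + 2*j^3 - 4*j^2 - 8*j) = (j - 4)*(j + 2)*(j^3 - 4*j) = (j - 4)*(j - 2)*(j + 2)*(j^2 + 2*j) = (j - 4)*(j - 2)*(j + 2)^2*(j)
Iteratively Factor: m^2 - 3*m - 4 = (m + 1)*(m - 4)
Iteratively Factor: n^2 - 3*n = (n)*(n - 3)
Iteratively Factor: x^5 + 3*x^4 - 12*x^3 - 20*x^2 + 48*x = (x + 3)*(x^4 - 12*x^2 + 16*x) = (x - 2)*(x + 3)*(x^3 + 2*x^2 - 8*x) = (x - 2)^2*(x + 3)*(x^2 + 4*x) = (x - 2)^2*(x + 3)*(x + 4)*(x)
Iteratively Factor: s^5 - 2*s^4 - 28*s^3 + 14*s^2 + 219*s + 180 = (s - 5)*(s^4 + 3*s^3 - 13*s^2 - 51*s - 36) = (s - 5)*(s - 4)*(s^3 + 7*s^2 + 15*s + 9) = (s - 5)*(s - 4)*(s + 3)*(s^2 + 4*s + 3) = (s - 5)*(s - 4)*(s + 3)^2*(s + 1)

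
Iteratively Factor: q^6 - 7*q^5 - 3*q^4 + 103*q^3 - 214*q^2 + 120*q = (q - 3)*(q^5 - 4*q^4 - 15*q^3 + 58*q^2 - 40*q) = (q - 3)*(q - 1)*(q^4 - 3*q^3 - 18*q^2 + 40*q) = (q - 3)*(q - 2)*(q - 1)*(q^3 - q^2 - 20*q) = q*(q - 3)*(q - 2)*(q - 1)*(q^2 - q - 20) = q*(q - 3)*(q - 2)*(q - 1)*(q + 4)*(q - 5)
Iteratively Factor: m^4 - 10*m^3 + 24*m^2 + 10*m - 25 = (m - 5)*(m^3 - 5*m^2 - m + 5) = (m - 5)*(m - 1)*(m^2 - 4*m - 5) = (m - 5)*(m - 1)*(m + 1)*(m - 5)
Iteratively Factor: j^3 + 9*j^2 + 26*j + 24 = (j + 2)*(j^2 + 7*j + 12) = (j + 2)*(j + 3)*(j + 4)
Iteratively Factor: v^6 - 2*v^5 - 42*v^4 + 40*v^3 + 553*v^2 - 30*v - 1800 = (v + 3)*(v^5 - 5*v^4 - 27*v^3 + 121*v^2 + 190*v - 600) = (v - 2)*(v + 3)*(v^4 - 3*v^3 - 33*v^2 + 55*v + 300) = (v - 2)*(v + 3)*(v + 4)*(v^3 - 7*v^2 - 5*v + 75) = (v - 5)*(v - 2)*(v + 3)*(v + 4)*(v^2 - 2*v - 15) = (v - 5)*(v - 2)*(v + 3)^2*(v + 4)*(v - 5)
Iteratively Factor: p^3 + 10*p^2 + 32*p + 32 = (p + 4)*(p^2 + 6*p + 8) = (p + 4)^2*(p + 2)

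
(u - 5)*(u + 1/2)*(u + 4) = u^3 - u^2/2 - 41*u/2 - 10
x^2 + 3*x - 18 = (x - 3)*(x + 6)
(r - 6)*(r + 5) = r^2 - r - 30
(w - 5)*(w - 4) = w^2 - 9*w + 20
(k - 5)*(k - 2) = k^2 - 7*k + 10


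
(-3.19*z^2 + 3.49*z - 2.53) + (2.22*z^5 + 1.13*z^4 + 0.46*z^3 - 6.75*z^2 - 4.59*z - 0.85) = 2.22*z^5 + 1.13*z^4 + 0.46*z^3 - 9.94*z^2 - 1.1*z - 3.38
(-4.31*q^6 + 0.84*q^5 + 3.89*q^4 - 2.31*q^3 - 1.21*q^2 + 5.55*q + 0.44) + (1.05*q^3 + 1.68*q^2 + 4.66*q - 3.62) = -4.31*q^6 + 0.84*q^5 + 3.89*q^4 - 1.26*q^3 + 0.47*q^2 + 10.21*q - 3.18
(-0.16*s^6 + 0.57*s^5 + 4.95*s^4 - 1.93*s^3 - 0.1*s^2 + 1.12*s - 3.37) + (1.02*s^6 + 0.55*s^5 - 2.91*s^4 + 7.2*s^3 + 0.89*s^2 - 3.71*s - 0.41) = 0.86*s^6 + 1.12*s^5 + 2.04*s^4 + 5.27*s^3 + 0.79*s^2 - 2.59*s - 3.78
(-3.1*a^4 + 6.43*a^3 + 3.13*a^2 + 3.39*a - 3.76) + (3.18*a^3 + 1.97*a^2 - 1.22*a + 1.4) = -3.1*a^4 + 9.61*a^3 + 5.1*a^2 + 2.17*a - 2.36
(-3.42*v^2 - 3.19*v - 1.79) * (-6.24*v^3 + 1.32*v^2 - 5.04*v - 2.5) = 21.3408*v^5 + 15.3912*v^4 + 24.1956*v^3 + 22.2648*v^2 + 16.9966*v + 4.475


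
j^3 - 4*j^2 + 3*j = j*(j - 3)*(j - 1)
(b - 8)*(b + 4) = b^2 - 4*b - 32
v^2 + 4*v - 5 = (v - 1)*(v + 5)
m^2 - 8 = (m - 2*sqrt(2))*(m + 2*sqrt(2))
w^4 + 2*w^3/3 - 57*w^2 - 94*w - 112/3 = (w - 8)*(w + 2/3)*(w + 1)*(w + 7)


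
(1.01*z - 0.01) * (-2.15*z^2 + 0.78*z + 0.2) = -2.1715*z^3 + 0.8093*z^2 + 0.1942*z - 0.002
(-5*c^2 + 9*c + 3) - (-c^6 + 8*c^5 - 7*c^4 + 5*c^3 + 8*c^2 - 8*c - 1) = c^6 - 8*c^5 + 7*c^4 - 5*c^3 - 13*c^2 + 17*c + 4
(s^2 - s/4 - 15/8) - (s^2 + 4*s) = -17*s/4 - 15/8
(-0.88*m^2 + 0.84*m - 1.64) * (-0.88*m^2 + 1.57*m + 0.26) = 0.7744*m^4 - 2.1208*m^3 + 2.5332*m^2 - 2.3564*m - 0.4264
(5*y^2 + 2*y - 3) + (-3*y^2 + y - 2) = 2*y^2 + 3*y - 5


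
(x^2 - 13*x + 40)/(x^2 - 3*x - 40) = (x - 5)/(x + 5)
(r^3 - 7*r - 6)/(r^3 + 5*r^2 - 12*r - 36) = (r + 1)/(r + 6)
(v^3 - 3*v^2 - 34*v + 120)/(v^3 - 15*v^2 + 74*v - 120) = (v + 6)/(v - 6)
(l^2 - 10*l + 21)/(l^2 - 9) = (l - 7)/(l + 3)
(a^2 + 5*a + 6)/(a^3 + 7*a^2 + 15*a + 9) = (a + 2)/(a^2 + 4*a + 3)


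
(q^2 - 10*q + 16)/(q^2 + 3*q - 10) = (q - 8)/(q + 5)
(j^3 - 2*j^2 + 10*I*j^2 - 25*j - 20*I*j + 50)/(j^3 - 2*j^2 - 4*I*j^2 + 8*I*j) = (j^2 + 10*I*j - 25)/(j*(j - 4*I))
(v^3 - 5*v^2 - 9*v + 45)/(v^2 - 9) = v - 5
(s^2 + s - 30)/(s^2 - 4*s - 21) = (-s^2 - s + 30)/(-s^2 + 4*s + 21)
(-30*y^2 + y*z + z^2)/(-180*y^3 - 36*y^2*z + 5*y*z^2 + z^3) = (5*y - z)/(30*y^2 + y*z - z^2)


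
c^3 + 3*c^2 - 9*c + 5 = (c - 1)^2*(c + 5)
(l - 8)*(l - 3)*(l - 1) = l^3 - 12*l^2 + 35*l - 24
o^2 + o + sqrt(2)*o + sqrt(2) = (o + 1)*(o + sqrt(2))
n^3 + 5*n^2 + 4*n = n*(n + 1)*(n + 4)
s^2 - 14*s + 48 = (s - 8)*(s - 6)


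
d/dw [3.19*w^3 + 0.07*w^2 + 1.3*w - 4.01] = 9.57*w^2 + 0.14*w + 1.3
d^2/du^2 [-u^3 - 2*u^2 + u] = -6*u - 4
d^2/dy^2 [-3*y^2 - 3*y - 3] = -6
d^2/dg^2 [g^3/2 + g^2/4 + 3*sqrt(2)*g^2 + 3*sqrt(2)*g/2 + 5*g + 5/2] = 3*g + 1/2 + 6*sqrt(2)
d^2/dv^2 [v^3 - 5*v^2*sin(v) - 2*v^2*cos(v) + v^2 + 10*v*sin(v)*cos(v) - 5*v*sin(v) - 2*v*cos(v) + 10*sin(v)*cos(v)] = 5*v^2*sin(v) + 2*v^2*cos(v) + 13*v*sin(v) - 20*v*sin(2*v) - 18*v*cos(v) + 6*v - 6*sin(v) - 14*cos(v) + 20*sqrt(2)*cos(2*v + pi/4) + 2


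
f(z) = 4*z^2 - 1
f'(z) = 8*z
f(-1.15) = 4.29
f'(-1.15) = -9.20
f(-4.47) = 78.92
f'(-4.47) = -35.76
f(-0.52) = 0.08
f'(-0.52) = -4.16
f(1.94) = 14.05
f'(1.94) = 15.52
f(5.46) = 118.25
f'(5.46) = 43.68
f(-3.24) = 40.99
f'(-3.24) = -25.92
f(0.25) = -0.75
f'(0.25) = 2.00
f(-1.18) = 4.57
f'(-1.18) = -9.44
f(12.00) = 575.00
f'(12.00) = 96.00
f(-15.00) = 899.00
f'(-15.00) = -120.00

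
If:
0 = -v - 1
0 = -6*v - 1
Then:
No Solution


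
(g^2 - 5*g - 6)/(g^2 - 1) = (g - 6)/(g - 1)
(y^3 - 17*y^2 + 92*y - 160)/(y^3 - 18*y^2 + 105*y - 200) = (y - 4)/(y - 5)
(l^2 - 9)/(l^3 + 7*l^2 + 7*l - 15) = (l - 3)/(l^2 + 4*l - 5)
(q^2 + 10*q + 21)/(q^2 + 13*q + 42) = (q + 3)/(q + 6)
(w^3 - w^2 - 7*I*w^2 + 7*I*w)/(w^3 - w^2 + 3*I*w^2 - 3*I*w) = (w - 7*I)/(w + 3*I)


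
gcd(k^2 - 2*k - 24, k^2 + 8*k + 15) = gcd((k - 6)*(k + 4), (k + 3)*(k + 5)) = 1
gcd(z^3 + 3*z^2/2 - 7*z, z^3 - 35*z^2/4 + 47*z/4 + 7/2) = z - 2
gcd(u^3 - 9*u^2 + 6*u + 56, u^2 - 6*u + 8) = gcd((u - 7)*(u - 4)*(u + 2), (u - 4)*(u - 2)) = u - 4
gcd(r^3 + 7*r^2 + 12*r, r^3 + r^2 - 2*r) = r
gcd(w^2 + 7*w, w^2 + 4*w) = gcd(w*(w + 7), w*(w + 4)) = w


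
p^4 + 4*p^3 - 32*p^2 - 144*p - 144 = (p - 6)*(p + 2)^2*(p + 6)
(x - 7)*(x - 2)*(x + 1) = x^3 - 8*x^2 + 5*x + 14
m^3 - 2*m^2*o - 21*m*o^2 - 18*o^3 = (m - 6*o)*(m + o)*(m + 3*o)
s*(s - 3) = s^2 - 3*s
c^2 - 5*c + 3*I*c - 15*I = (c - 5)*(c + 3*I)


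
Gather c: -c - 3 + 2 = -c - 1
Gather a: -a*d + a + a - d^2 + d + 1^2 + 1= a*(2 - d) - d^2 + d + 2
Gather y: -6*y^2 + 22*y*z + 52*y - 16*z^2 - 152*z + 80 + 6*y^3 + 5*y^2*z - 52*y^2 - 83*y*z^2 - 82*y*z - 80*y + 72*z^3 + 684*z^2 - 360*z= 6*y^3 + y^2*(5*z - 58) + y*(-83*z^2 - 60*z - 28) + 72*z^3 + 668*z^2 - 512*z + 80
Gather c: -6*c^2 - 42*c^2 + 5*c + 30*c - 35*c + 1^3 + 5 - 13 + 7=-48*c^2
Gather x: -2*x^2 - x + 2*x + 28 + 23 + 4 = -2*x^2 + x + 55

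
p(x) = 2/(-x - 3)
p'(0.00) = 0.22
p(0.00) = -0.67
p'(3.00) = 0.06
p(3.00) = -0.33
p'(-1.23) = 0.64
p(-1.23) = -1.13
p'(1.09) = 0.12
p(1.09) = -0.49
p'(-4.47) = 0.93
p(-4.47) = 1.36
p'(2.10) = 0.08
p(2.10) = -0.39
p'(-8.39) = 0.07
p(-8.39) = 0.37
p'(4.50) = 0.04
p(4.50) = -0.27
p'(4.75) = 0.03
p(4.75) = -0.26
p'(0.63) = 0.15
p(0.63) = -0.55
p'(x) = 2/(-x - 3)^2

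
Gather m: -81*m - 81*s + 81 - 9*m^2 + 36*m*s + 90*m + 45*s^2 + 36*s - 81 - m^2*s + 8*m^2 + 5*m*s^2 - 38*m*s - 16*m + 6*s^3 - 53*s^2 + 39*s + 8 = m^2*(-s - 1) + m*(5*s^2 - 2*s - 7) + 6*s^3 - 8*s^2 - 6*s + 8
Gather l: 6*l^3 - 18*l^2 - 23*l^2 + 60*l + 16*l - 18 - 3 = 6*l^3 - 41*l^2 + 76*l - 21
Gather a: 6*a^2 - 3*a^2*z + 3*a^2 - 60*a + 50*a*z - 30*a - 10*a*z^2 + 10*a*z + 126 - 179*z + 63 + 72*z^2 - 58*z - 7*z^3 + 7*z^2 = a^2*(9 - 3*z) + a*(-10*z^2 + 60*z - 90) - 7*z^3 + 79*z^2 - 237*z + 189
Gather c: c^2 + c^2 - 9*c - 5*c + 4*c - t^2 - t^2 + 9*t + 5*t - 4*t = 2*c^2 - 10*c - 2*t^2 + 10*t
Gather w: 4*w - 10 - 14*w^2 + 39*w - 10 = -14*w^2 + 43*w - 20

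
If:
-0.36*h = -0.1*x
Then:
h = 0.277777777777778*x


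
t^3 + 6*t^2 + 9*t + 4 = (t + 1)^2*(t + 4)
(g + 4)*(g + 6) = g^2 + 10*g + 24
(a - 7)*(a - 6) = a^2 - 13*a + 42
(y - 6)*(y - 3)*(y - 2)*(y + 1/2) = y^4 - 21*y^3/2 + 61*y^2/2 - 18*y - 18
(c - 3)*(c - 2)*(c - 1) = c^3 - 6*c^2 + 11*c - 6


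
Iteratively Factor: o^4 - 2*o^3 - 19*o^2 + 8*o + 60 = (o - 2)*(o^3 - 19*o - 30) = (o - 2)*(o + 2)*(o^2 - 2*o - 15) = (o - 2)*(o + 2)*(o + 3)*(o - 5)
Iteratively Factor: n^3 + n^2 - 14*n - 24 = (n - 4)*(n^2 + 5*n + 6) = (n - 4)*(n + 3)*(n + 2)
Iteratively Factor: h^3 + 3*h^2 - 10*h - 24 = (h + 4)*(h^2 - h - 6) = (h + 2)*(h + 4)*(h - 3)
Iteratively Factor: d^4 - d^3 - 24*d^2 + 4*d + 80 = (d - 2)*(d^3 + d^2 - 22*d - 40) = (d - 5)*(d - 2)*(d^2 + 6*d + 8) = (d - 5)*(d - 2)*(d + 2)*(d + 4)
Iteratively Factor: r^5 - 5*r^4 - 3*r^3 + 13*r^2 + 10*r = (r - 5)*(r^4 - 3*r^2 - 2*r) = (r - 5)*(r + 1)*(r^3 - r^2 - 2*r) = r*(r - 5)*(r + 1)*(r^2 - r - 2) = r*(r - 5)*(r + 1)^2*(r - 2)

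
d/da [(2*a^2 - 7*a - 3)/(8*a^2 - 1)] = (56*a^2 + 44*a + 7)/(64*a^4 - 16*a^2 + 1)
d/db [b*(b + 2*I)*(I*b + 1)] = 3*I*b^2 - 2*b + 2*I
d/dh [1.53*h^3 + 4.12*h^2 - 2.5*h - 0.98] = 4.59*h^2 + 8.24*h - 2.5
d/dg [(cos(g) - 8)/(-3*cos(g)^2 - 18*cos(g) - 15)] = (sin(g)^2 + 16*cos(g) + 52)*sin(g)/(3*(cos(g)^2 + 6*cos(g) + 5)^2)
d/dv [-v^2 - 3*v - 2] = -2*v - 3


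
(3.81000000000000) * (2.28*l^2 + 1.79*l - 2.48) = 8.6868*l^2 + 6.8199*l - 9.4488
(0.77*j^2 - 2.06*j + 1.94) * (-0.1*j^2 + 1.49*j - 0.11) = -0.077*j^4 + 1.3533*j^3 - 3.3481*j^2 + 3.1172*j - 0.2134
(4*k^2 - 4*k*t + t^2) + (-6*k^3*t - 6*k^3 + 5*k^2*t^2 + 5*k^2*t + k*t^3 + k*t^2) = -6*k^3*t - 6*k^3 + 5*k^2*t^2 + 5*k^2*t + 4*k^2 + k*t^3 + k*t^2 - 4*k*t + t^2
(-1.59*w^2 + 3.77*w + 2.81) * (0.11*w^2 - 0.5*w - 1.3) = -0.1749*w^4 + 1.2097*w^3 + 0.4911*w^2 - 6.306*w - 3.653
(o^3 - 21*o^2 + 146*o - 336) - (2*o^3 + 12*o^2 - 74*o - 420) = -o^3 - 33*o^2 + 220*o + 84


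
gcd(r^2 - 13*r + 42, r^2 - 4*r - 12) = r - 6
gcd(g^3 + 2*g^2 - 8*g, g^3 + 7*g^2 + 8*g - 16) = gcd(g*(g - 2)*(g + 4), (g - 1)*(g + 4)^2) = g + 4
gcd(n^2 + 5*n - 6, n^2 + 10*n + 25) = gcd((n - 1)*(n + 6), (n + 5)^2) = 1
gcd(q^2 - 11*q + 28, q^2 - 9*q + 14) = q - 7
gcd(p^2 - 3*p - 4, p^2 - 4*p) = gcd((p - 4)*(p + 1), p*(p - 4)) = p - 4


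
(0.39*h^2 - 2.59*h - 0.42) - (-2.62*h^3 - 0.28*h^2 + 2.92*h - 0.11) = 2.62*h^3 + 0.67*h^2 - 5.51*h - 0.31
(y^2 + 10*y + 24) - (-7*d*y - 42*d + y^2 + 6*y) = 7*d*y + 42*d + 4*y + 24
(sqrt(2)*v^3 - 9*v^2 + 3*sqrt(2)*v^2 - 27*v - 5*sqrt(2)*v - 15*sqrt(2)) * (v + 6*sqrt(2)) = sqrt(2)*v^4 + 3*v^3 + 3*sqrt(2)*v^3 - 59*sqrt(2)*v^2 + 9*v^2 - 177*sqrt(2)*v - 60*v - 180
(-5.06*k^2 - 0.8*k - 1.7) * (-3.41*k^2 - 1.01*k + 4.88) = 17.2546*k^4 + 7.8386*k^3 - 18.0878*k^2 - 2.187*k - 8.296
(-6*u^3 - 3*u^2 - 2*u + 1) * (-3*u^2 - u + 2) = 18*u^5 + 15*u^4 - 3*u^3 - 7*u^2 - 5*u + 2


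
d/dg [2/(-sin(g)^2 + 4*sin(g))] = 4*(sin(g) - 2)*cos(g)/((sin(g) - 4)^2*sin(g)^2)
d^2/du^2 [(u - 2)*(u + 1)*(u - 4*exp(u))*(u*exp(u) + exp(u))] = (u^4 - 16*u^3*exp(u) + 8*u^3 - 48*u^2*exp(u) + 9*u^2 + 24*u*exp(u) - 14*u + 80*exp(u) - 10)*exp(u)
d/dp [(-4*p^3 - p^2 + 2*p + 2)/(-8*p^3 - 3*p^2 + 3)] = 2*(2*p^4 + 16*p^3 + 9*p^2 + 3*p + 3)/(64*p^6 + 48*p^5 + 9*p^4 - 48*p^3 - 18*p^2 + 9)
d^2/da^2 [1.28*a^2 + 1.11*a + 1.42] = 2.56000000000000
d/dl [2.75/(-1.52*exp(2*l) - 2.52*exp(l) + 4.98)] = (8.36*exp(l) + 6.93)*exp(l)/(1.52*exp(2*l) + 2.52*exp(l) - 4.98)^2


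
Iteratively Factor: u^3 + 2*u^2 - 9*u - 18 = (u - 3)*(u^2 + 5*u + 6) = (u - 3)*(u + 2)*(u + 3)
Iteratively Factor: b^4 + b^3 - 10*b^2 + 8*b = (b - 2)*(b^3 + 3*b^2 - 4*b) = b*(b - 2)*(b^2 + 3*b - 4) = b*(b - 2)*(b - 1)*(b + 4)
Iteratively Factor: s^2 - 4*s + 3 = (s - 3)*(s - 1)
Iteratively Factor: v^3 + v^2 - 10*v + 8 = (v - 1)*(v^2 + 2*v - 8) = (v - 2)*(v - 1)*(v + 4)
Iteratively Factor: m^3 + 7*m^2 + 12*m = (m)*(m^2 + 7*m + 12) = m*(m + 4)*(m + 3)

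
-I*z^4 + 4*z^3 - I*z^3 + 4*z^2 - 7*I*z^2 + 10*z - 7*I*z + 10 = (z + 1)*(z - 2*I)*(z + 5*I)*(-I*z + 1)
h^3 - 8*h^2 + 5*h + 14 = (h - 7)*(h - 2)*(h + 1)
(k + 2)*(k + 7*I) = k^2 + 2*k + 7*I*k + 14*I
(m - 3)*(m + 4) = m^2 + m - 12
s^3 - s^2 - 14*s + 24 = (s - 3)*(s - 2)*(s + 4)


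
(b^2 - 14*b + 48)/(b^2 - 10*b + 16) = (b - 6)/(b - 2)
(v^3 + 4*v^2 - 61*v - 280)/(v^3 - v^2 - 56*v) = (v + 5)/v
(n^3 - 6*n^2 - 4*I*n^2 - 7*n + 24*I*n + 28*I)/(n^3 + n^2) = (n^2 - n*(7 + 4*I) + 28*I)/n^2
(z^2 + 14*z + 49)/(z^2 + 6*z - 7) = (z + 7)/(z - 1)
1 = 1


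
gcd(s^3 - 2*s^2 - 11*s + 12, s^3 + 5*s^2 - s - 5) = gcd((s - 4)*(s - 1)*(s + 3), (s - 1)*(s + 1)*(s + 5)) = s - 1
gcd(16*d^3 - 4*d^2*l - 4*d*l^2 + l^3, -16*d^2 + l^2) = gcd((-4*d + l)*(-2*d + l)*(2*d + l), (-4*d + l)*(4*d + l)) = 4*d - l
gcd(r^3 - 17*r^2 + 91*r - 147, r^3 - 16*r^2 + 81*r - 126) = r^2 - 10*r + 21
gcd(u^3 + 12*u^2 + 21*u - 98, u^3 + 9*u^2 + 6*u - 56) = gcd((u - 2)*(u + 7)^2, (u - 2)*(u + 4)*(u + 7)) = u^2 + 5*u - 14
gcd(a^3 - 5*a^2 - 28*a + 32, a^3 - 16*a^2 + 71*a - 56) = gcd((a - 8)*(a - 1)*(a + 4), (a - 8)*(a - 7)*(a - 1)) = a^2 - 9*a + 8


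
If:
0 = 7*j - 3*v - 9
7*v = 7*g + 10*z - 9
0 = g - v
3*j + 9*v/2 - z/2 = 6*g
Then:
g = 159/10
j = 81/10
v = 159/10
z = 9/10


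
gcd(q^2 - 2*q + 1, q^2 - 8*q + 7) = q - 1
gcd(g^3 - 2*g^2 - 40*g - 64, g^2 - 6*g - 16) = g^2 - 6*g - 16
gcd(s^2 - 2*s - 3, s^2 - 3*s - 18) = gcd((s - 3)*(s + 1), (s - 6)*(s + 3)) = 1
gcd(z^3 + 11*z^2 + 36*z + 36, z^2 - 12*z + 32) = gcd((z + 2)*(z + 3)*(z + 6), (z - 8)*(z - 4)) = 1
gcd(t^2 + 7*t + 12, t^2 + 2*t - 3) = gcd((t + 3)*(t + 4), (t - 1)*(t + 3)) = t + 3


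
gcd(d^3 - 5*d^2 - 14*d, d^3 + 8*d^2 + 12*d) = d^2 + 2*d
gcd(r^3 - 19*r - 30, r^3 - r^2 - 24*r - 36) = r^2 + 5*r + 6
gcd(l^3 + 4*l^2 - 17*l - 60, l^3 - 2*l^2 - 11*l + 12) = l^2 - l - 12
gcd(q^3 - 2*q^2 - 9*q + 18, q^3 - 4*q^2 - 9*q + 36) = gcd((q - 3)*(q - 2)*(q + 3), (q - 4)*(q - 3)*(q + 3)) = q^2 - 9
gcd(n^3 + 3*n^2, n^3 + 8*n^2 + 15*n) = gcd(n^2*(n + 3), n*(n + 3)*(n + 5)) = n^2 + 3*n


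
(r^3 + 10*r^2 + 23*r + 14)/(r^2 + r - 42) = (r^2 + 3*r + 2)/(r - 6)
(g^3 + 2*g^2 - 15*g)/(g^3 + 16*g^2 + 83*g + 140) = g*(g - 3)/(g^2 + 11*g + 28)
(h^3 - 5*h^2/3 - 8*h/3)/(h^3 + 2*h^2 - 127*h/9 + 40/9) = 3*h*(h + 1)/(3*h^2 + 14*h - 5)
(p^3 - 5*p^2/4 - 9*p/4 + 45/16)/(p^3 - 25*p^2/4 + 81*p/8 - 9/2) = (8*p^2 + 2*p - 15)/(2*(4*p^2 - 19*p + 12))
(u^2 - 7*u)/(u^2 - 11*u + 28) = u/(u - 4)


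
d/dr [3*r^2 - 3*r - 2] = 6*r - 3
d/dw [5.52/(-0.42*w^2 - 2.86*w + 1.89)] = (4.6368*w + 15.7872)/(0.42*w^2 + 2.86*w - 1.89)^2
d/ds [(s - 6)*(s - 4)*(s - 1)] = 3*s^2 - 22*s + 34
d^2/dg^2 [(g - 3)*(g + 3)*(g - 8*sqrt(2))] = 6*g - 16*sqrt(2)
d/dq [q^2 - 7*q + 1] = 2*q - 7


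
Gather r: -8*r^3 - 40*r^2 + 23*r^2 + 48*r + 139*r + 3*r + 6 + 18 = -8*r^3 - 17*r^2 + 190*r + 24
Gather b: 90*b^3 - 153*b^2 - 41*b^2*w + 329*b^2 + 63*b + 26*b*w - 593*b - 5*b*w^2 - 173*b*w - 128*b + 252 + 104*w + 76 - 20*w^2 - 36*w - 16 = 90*b^3 + b^2*(176 - 41*w) + b*(-5*w^2 - 147*w - 658) - 20*w^2 + 68*w + 312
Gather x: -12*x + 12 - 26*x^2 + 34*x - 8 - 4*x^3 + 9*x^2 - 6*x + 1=-4*x^3 - 17*x^2 + 16*x + 5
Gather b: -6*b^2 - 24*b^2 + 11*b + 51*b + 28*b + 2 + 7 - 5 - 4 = -30*b^2 + 90*b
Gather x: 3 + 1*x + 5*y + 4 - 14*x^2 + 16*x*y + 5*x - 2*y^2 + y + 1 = -14*x^2 + x*(16*y + 6) - 2*y^2 + 6*y + 8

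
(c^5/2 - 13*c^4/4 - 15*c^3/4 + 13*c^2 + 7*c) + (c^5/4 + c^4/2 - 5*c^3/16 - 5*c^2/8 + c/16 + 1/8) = 3*c^5/4 - 11*c^4/4 - 65*c^3/16 + 99*c^2/8 + 113*c/16 + 1/8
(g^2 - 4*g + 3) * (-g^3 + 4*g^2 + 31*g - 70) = -g^5 + 8*g^4 + 12*g^3 - 182*g^2 + 373*g - 210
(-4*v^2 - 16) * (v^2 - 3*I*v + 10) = -4*v^4 + 12*I*v^3 - 56*v^2 + 48*I*v - 160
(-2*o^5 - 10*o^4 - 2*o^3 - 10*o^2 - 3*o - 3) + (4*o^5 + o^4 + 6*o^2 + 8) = 2*o^5 - 9*o^4 - 2*o^3 - 4*o^2 - 3*o + 5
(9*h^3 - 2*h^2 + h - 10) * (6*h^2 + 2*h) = 54*h^5 + 6*h^4 + 2*h^3 - 58*h^2 - 20*h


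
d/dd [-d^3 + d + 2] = 1 - 3*d^2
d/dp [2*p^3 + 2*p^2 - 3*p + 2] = 6*p^2 + 4*p - 3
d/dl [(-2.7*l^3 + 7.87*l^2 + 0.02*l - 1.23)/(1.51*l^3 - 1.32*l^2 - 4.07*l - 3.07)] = (-8.3197*l^4 + 21.9176*l^3 - 1.5656*l^2 - 51.569*l - 5.0675)/(2.2801*l^6 - 3.9864*l^5 - 10.549*l^4 + 1.4734*l^3 + 24.6697*l^2 + 24.9898*l + 9.4249)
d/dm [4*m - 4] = 4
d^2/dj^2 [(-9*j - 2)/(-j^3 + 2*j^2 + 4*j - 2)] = 2*(27*j^5 - 42*j^4 + 40*j^3 - 108*j^2 + 144*j + 112)/(j^9 - 6*j^8 + 46*j^6 - 24*j^5 - 120*j^4 + 44*j^3 + 72*j^2 - 48*j + 8)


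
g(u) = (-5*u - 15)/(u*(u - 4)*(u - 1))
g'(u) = -(-5*u - 15)/(u*(u - 4)*(u - 1)^2) - (-5*u - 15)/(u*(u - 4)^2*(u - 1)) - 5/(u*(u - 4)*(u - 1)) - (-5*u - 15)/(u^2*(u - 4)*(u - 1))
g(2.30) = 5.21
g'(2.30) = -2.23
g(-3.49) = -0.02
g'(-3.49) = 0.03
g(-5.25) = -0.04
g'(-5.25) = -0.00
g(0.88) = -58.88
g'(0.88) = -457.82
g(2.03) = 6.11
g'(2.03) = -4.62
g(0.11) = -40.83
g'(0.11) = 301.69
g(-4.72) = -0.04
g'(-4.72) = 0.00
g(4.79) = -2.72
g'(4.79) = 4.37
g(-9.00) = -0.03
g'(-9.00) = 0.00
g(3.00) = 5.00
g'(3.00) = 1.67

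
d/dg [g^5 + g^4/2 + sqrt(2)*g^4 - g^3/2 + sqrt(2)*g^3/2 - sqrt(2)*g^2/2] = g*(10*g^3 + 4*g^2 + 8*sqrt(2)*g^2 - 3*g + 3*sqrt(2)*g - 2*sqrt(2))/2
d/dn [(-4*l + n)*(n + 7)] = -4*l + 2*n + 7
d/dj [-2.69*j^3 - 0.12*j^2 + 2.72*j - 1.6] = -8.07*j^2 - 0.24*j + 2.72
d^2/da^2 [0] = 0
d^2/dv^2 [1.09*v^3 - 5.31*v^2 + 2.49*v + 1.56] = 6.54*v - 10.62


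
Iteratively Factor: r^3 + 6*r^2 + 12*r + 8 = (r + 2)*(r^2 + 4*r + 4) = (r + 2)^2*(r + 2)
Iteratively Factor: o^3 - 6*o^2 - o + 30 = (o + 2)*(o^2 - 8*o + 15) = (o - 3)*(o + 2)*(o - 5)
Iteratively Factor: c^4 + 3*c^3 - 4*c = (c + 2)*(c^3 + c^2 - 2*c) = (c - 1)*(c + 2)*(c^2 + 2*c) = (c - 1)*(c + 2)^2*(c)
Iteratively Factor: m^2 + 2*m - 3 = (m - 1)*(m + 3)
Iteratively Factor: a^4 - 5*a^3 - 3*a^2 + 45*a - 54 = (a - 2)*(a^3 - 3*a^2 - 9*a + 27) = (a - 3)*(a - 2)*(a^2 - 9) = (a - 3)*(a - 2)*(a + 3)*(a - 3)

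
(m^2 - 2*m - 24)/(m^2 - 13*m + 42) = (m + 4)/(m - 7)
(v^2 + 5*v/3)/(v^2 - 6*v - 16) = v*(3*v + 5)/(3*(v^2 - 6*v - 16))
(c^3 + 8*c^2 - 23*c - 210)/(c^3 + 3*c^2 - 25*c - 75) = (c^2 + 13*c + 42)/(c^2 + 8*c + 15)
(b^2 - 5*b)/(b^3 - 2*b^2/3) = 3*(b - 5)/(b*(3*b - 2))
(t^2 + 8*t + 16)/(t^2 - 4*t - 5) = (t^2 + 8*t + 16)/(t^2 - 4*t - 5)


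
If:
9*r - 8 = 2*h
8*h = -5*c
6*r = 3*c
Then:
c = 32/23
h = -20/23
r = 16/23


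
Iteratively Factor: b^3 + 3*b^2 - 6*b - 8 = (b - 2)*(b^2 + 5*b + 4) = (b - 2)*(b + 1)*(b + 4)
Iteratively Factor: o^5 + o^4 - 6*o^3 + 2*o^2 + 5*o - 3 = (o + 1)*(o^4 - 6*o^2 + 8*o - 3) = (o - 1)*(o + 1)*(o^3 + o^2 - 5*o + 3) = (o - 1)^2*(o + 1)*(o^2 + 2*o - 3) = (o - 1)^3*(o + 1)*(o + 3)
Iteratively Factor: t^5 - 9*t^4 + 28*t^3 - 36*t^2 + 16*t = (t - 2)*(t^4 - 7*t^3 + 14*t^2 - 8*t) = (t - 2)*(t - 1)*(t^3 - 6*t^2 + 8*t) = t*(t - 2)*(t - 1)*(t^2 - 6*t + 8) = t*(t - 2)^2*(t - 1)*(t - 4)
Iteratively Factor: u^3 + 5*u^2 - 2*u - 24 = (u - 2)*(u^2 + 7*u + 12) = (u - 2)*(u + 3)*(u + 4)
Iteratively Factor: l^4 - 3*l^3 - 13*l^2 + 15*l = (l)*(l^3 - 3*l^2 - 13*l + 15) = l*(l - 5)*(l^2 + 2*l - 3) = l*(l - 5)*(l + 3)*(l - 1)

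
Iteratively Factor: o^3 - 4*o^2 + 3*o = (o - 3)*(o^2 - o) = o*(o - 3)*(o - 1)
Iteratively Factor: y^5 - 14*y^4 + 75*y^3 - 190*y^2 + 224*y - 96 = (y - 2)*(y^4 - 12*y^3 + 51*y^2 - 88*y + 48) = (y - 4)*(y - 2)*(y^3 - 8*y^2 + 19*y - 12) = (y - 4)*(y - 3)*(y - 2)*(y^2 - 5*y + 4) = (y - 4)*(y - 3)*(y - 2)*(y - 1)*(y - 4)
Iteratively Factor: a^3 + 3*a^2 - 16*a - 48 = (a - 4)*(a^2 + 7*a + 12) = (a - 4)*(a + 3)*(a + 4)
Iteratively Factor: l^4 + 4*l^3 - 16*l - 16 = (l + 2)*(l^3 + 2*l^2 - 4*l - 8) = (l + 2)^2*(l^2 - 4) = (l + 2)^3*(l - 2)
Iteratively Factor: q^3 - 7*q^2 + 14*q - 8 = (q - 1)*(q^2 - 6*q + 8) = (q - 2)*(q - 1)*(q - 4)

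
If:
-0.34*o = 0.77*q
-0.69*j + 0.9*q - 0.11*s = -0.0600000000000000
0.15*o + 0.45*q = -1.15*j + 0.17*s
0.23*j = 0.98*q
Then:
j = 0.05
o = -0.03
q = 0.01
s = 0.33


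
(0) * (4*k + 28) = 0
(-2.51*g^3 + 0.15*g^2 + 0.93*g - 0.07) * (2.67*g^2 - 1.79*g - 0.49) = -6.7017*g^5 + 4.8934*g^4 + 3.4445*g^3 - 1.9251*g^2 - 0.3304*g + 0.0343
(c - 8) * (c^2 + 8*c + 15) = c^3 - 49*c - 120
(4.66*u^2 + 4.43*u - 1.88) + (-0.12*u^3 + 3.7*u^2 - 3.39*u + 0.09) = -0.12*u^3 + 8.36*u^2 + 1.04*u - 1.79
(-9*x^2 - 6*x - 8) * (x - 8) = -9*x^3 + 66*x^2 + 40*x + 64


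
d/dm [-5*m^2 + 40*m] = 40 - 10*m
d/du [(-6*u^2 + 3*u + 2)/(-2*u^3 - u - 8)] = (3*(4*u - 1)*(2*u^3 + u + 8) + (6*u^2 + 1)*(-6*u^2 + 3*u + 2))/(2*u^3 + u + 8)^2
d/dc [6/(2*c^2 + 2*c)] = 3*(-2*c - 1)/(c^2*(c + 1)^2)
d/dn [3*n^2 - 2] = 6*n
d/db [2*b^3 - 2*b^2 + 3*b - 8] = 6*b^2 - 4*b + 3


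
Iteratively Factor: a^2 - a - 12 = (a - 4)*(a + 3)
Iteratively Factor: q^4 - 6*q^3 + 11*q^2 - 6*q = (q - 3)*(q^3 - 3*q^2 + 2*q) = q*(q - 3)*(q^2 - 3*q + 2) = q*(q - 3)*(q - 2)*(q - 1)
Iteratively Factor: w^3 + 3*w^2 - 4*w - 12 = (w - 2)*(w^2 + 5*w + 6) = (w - 2)*(w + 2)*(w + 3)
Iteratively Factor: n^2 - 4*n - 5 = (n + 1)*(n - 5)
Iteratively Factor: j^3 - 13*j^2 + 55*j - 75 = (j - 5)*(j^2 - 8*j + 15) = (j - 5)^2*(j - 3)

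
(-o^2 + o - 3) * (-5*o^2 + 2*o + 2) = 5*o^4 - 7*o^3 + 15*o^2 - 4*o - 6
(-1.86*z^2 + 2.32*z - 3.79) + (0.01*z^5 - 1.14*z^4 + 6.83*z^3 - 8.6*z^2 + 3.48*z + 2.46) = 0.01*z^5 - 1.14*z^4 + 6.83*z^3 - 10.46*z^2 + 5.8*z - 1.33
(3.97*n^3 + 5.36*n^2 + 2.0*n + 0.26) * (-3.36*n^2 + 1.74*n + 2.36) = -13.3392*n^5 - 11.1018*n^4 + 11.9756*n^3 + 15.256*n^2 + 5.1724*n + 0.6136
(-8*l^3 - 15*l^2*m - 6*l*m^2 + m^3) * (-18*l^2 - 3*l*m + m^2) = 144*l^5 + 294*l^4*m + 145*l^3*m^2 - 15*l^2*m^3 - 9*l*m^4 + m^5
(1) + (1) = 2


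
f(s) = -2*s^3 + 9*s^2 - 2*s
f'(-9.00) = -650.00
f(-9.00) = 2205.00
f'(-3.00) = -110.00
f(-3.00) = 141.00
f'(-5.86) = -313.52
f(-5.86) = 723.24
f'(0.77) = 8.30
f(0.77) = 2.88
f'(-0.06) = -3.10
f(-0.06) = 0.15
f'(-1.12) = -29.69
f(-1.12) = 16.34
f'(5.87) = -103.08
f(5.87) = -106.15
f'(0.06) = -0.94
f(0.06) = -0.09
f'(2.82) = 1.05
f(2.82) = 21.08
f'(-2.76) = -97.39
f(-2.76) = 116.13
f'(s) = -6*s^2 + 18*s - 2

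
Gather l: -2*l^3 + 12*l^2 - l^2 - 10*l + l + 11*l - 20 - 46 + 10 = -2*l^3 + 11*l^2 + 2*l - 56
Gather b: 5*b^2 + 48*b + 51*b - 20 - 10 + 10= 5*b^2 + 99*b - 20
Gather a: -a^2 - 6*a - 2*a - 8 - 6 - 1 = -a^2 - 8*a - 15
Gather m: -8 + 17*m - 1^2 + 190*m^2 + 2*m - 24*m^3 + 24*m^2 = -24*m^3 + 214*m^2 + 19*m - 9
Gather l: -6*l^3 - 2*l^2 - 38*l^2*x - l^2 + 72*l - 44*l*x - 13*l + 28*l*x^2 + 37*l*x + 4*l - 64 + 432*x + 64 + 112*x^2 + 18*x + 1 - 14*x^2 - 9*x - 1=-6*l^3 + l^2*(-38*x - 3) + l*(28*x^2 - 7*x + 63) + 98*x^2 + 441*x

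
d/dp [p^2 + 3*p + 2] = 2*p + 3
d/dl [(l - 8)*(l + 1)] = 2*l - 7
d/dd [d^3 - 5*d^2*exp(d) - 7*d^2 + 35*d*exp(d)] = -5*d^2*exp(d) + 3*d^2 + 25*d*exp(d) - 14*d + 35*exp(d)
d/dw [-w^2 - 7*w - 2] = -2*w - 7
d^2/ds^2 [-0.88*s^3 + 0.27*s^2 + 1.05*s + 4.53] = 0.54 - 5.28*s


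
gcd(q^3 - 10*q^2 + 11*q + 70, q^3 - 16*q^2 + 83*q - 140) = q^2 - 12*q + 35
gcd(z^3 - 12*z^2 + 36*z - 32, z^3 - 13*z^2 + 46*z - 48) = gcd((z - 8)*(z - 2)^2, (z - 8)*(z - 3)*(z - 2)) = z^2 - 10*z + 16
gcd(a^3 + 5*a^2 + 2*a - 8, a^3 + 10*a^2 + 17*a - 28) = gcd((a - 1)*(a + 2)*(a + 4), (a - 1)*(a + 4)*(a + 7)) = a^2 + 3*a - 4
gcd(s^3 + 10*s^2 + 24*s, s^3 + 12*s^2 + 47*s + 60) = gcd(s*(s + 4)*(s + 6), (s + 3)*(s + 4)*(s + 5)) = s + 4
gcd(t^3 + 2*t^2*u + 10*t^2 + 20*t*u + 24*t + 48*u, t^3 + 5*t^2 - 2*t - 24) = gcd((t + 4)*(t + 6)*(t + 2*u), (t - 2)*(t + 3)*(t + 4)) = t + 4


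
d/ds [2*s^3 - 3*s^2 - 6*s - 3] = 6*s^2 - 6*s - 6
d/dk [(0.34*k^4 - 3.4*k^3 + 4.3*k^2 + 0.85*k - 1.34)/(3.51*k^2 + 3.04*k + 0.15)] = (2.3868*k^5 - 8.83319999999999*k^4 - 20.468*k^3 + 8.5585*k^2 + 10.6968*k + 4.2011)/(12.3201*k^4 + 21.3408*k^3 + 10.2946*k^2 + 0.912*k + 0.0225)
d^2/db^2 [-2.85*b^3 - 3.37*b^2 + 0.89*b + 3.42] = -17.1*b - 6.74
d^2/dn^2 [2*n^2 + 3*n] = 4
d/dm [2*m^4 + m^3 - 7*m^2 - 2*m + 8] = 8*m^3 + 3*m^2 - 14*m - 2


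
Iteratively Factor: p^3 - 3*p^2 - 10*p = (p - 5)*(p^2 + 2*p) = p*(p - 5)*(p + 2)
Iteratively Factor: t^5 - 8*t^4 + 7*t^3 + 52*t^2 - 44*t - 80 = (t + 2)*(t^4 - 10*t^3 + 27*t^2 - 2*t - 40) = (t + 1)*(t + 2)*(t^3 - 11*t^2 + 38*t - 40) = (t - 2)*(t + 1)*(t + 2)*(t^2 - 9*t + 20) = (t - 4)*(t - 2)*(t + 1)*(t + 2)*(t - 5)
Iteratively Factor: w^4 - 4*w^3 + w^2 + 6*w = (w)*(w^3 - 4*w^2 + w + 6) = w*(w - 3)*(w^2 - w - 2) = w*(w - 3)*(w + 1)*(w - 2)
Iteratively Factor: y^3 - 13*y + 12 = (y + 4)*(y^2 - 4*y + 3) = (y - 1)*(y + 4)*(y - 3)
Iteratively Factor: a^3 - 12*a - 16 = (a + 2)*(a^2 - 2*a - 8) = (a - 4)*(a + 2)*(a + 2)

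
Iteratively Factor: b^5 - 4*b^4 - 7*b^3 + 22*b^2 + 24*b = (b + 2)*(b^4 - 6*b^3 + 5*b^2 + 12*b) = b*(b + 2)*(b^3 - 6*b^2 + 5*b + 12) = b*(b - 4)*(b + 2)*(b^2 - 2*b - 3) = b*(b - 4)*(b + 1)*(b + 2)*(b - 3)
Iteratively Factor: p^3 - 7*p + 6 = (p - 1)*(p^2 + p - 6) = (p - 1)*(p + 3)*(p - 2)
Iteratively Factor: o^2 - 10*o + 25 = (o - 5)*(o - 5)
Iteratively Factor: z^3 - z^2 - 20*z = (z)*(z^2 - z - 20) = z*(z + 4)*(z - 5)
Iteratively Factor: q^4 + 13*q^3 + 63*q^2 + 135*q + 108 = (q + 4)*(q^3 + 9*q^2 + 27*q + 27) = (q + 3)*(q + 4)*(q^2 + 6*q + 9) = (q + 3)^2*(q + 4)*(q + 3)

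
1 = 1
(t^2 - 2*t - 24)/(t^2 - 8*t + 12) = (t + 4)/(t - 2)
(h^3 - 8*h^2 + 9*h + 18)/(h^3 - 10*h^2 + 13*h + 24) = (h - 6)/(h - 8)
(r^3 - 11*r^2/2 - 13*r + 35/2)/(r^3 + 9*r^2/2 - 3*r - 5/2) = (2*r^2 - 9*r - 35)/(2*r^2 + 11*r + 5)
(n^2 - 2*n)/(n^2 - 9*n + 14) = n/(n - 7)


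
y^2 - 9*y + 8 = (y - 8)*(y - 1)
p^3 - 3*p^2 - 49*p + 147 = (p - 7)*(p - 3)*(p + 7)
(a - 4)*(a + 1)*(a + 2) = a^3 - a^2 - 10*a - 8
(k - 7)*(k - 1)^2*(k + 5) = k^4 - 4*k^3 - 30*k^2 + 68*k - 35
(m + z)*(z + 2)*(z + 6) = m*z^2 + 8*m*z + 12*m + z^3 + 8*z^2 + 12*z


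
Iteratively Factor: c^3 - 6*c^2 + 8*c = (c - 2)*(c^2 - 4*c) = (c - 4)*(c - 2)*(c)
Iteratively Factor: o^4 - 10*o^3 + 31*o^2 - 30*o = (o - 3)*(o^3 - 7*o^2 + 10*o) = (o - 5)*(o - 3)*(o^2 - 2*o) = o*(o - 5)*(o - 3)*(o - 2)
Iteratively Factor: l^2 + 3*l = (l)*(l + 3)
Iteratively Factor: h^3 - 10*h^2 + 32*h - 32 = (h - 4)*(h^2 - 6*h + 8) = (h - 4)^2*(h - 2)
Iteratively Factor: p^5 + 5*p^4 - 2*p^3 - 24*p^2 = (p)*(p^4 + 5*p^3 - 2*p^2 - 24*p) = p*(p + 4)*(p^3 + p^2 - 6*p) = p^2*(p + 4)*(p^2 + p - 6) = p^2*(p + 3)*(p + 4)*(p - 2)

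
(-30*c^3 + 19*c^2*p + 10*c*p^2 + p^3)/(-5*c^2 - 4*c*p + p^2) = (30*c^3 - 19*c^2*p - 10*c*p^2 - p^3)/(5*c^2 + 4*c*p - p^2)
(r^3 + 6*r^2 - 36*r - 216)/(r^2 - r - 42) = (r^2 - 36)/(r - 7)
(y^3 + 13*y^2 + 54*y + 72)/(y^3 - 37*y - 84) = (y + 6)/(y - 7)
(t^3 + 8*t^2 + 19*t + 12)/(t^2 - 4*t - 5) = (t^2 + 7*t + 12)/(t - 5)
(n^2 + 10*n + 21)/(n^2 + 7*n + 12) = (n + 7)/(n + 4)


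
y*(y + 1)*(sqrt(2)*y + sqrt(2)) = sqrt(2)*y^3 + 2*sqrt(2)*y^2 + sqrt(2)*y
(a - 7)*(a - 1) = a^2 - 8*a + 7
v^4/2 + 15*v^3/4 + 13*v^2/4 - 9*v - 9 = (v/2 + 1)*(v - 3/2)*(v + 1)*(v + 6)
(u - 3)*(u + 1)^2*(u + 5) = u^4 + 4*u^3 - 10*u^2 - 28*u - 15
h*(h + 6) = h^2 + 6*h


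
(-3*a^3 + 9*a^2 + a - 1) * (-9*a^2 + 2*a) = 27*a^5 - 87*a^4 + 9*a^3 + 11*a^2 - 2*a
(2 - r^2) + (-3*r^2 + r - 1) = -4*r^2 + r + 1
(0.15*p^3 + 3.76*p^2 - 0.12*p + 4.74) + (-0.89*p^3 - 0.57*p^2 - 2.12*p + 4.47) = -0.74*p^3 + 3.19*p^2 - 2.24*p + 9.21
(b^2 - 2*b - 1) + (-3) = b^2 - 2*b - 4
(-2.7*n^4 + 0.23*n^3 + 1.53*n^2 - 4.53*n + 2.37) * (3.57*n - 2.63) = -9.639*n^5 + 7.9221*n^4 + 4.8572*n^3 - 20.196*n^2 + 20.3748*n - 6.2331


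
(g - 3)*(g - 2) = g^2 - 5*g + 6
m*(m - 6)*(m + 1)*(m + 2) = m^4 - 3*m^3 - 16*m^2 - 12*m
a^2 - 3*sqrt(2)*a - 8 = (a - 4*sqrt(2))*(a + sqrt(2))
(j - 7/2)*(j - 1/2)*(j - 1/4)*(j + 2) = j^4 - 9*j^3/4 - 23*j^2/4 + 81*j/16 - 7/8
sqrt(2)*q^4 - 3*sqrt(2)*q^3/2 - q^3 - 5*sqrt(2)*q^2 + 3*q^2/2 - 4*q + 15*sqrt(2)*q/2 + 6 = (q - 3/2)*(q - 2*sqrt(2))*(q + sqrt(2))*(sqrt(2)*q + 1)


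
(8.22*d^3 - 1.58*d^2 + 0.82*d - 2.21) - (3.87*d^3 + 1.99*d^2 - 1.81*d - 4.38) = 4.35*d^3 - 3.57*d^2 + 2.63*d + 2.17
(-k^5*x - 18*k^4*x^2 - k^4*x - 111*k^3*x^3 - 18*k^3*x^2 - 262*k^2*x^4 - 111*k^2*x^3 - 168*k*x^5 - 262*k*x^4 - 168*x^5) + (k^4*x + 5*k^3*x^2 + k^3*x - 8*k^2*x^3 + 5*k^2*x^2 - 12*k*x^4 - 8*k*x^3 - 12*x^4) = -k^5*x - 18*k^4*x^2 - 111*k^3*x^3 - 13*k^3*x^2 + k^3*x - 262*k^2*x^4 - 119*k^2*x^3 + 5*k^2*x^2 - 168*k*x^5 - 274*k*x^4 - 8*k*x^3 - 168*x^5 - 12*x^4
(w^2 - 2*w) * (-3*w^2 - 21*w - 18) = -3*w^4 - 15*w^3 + 24*w^2 + 36*w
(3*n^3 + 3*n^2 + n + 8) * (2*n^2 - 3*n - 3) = 6*n^5 - 3*n^4 - 16*n^3 + 4*n^2 - 27*n - 24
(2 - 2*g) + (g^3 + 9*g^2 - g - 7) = g^3 + 9*g^2 - 3*g - 5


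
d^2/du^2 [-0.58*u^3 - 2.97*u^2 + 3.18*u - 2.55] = -3.48*u - 5.94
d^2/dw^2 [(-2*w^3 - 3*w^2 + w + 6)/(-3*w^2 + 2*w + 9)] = 2*(71*w^3 + 189*w^2 + 513*w + 75)/(27*w^6 - 54*w^5 - 207*w^4 + 316*w^3 + 621*w^2 - 486*w - 729)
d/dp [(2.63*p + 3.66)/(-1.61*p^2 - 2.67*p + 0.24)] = (4.2343*p^2 + 11.7852*p + 10.4034)/(2.5921*p^4 + 8.5974*p^3 + 6.3561*p^2 - 1.2816*p + 0.0576)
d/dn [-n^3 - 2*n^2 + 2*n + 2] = -3*n^2 - 4*n + 2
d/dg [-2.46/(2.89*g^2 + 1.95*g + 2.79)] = (14.2188*g + 4.797)/(2.89*g^2 + 1.95*g + 2.79)^2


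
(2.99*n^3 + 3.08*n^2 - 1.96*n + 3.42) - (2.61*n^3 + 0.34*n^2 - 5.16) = 0.38*n^3 + 2.74*n^2 - 1.96*n + 8.58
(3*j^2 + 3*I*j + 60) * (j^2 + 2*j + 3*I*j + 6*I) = 3*j^4 + 6*j^3 + 12*I*j^3 + 51*j^2 + 24*I*j^2 + 102*j + 180*I*j + 360*I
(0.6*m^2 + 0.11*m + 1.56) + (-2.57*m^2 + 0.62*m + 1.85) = -1.97*m^2 + 0.73*m + 3.41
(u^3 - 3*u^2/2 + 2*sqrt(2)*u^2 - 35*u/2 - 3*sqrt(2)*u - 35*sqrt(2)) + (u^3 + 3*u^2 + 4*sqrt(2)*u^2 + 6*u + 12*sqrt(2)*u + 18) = 2*u^3 + 3*u^2/2 + 6*sqrt(2)*u^2 - 23*u/2 + 9*sqrt(2)*u - 35*sqrt(2) + 18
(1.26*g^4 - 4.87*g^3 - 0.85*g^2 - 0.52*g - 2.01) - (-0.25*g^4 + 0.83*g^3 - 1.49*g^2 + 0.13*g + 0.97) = 1.51*g^4 - 5.7*g^3 + 0.64*g^2 - 0.65*g - 2.98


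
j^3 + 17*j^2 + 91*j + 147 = (j + 3)*(j + 7)^2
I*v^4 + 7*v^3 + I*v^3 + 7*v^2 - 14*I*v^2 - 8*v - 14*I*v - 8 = (v - 4*I)*(v - 2*I)*(v - I)*(I*v + I)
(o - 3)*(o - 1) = o^2 - 4*o + 3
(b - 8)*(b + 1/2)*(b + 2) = b^3 - 11*b^2/2 - 19*b - 8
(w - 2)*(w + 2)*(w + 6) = w^3 + 6*w^2 - 4*w - 24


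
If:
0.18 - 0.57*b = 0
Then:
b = 0.32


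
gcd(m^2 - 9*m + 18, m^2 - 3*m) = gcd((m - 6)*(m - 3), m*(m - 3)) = m - 3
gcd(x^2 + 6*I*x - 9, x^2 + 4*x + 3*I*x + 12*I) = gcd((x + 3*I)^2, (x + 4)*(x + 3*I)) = x + 3*I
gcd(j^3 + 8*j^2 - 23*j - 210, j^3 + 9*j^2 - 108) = j + 6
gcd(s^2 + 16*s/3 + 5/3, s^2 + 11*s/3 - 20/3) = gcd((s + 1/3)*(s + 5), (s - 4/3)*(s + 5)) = s + 5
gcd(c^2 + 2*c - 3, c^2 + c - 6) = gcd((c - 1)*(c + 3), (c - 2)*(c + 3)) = c + 3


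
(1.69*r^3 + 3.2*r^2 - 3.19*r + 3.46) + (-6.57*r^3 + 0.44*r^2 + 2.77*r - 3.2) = -4.88*r^3 + 3.64*r^2 - 0.42*r + 0.26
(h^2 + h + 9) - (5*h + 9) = h^2 - 4*h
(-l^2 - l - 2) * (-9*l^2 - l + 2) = 9*l^4 + 10*l^3 + 17*l^2 - 4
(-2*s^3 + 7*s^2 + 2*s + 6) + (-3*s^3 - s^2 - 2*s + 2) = -5*s^3 + 6*s^2 + 8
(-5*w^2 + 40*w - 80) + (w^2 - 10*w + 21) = -4*w^2 + 30*w - 59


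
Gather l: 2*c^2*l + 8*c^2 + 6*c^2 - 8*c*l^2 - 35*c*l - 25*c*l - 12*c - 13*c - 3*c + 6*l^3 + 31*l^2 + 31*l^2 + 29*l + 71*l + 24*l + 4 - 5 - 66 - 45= 14*c^2 - 28*c + 6*l^3 + l^2*(62 - 8*c) + l*(2*c^2 - 60*c + 124) - 112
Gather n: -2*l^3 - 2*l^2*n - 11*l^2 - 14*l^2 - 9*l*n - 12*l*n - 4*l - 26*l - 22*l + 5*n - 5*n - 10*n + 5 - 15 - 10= -2*l^3 - 25*l^2 - 52*l + n*(-2*l^2 - 21*l - 10) - 20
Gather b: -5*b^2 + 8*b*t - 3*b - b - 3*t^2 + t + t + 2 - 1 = -5*b^2 + b*(8*t - 4) - 3*t^2 + 2*t + 1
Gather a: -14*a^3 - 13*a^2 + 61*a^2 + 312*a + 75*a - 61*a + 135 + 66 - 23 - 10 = -14*a^3 + 48*a^2 + 326*a + 168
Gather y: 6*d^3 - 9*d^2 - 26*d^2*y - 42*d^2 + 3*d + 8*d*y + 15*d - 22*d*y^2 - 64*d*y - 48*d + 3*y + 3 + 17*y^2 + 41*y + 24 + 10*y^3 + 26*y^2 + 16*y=6*d^3 - 51*d^2 - 30*d + 10*y^3 + y^2*(43 - 22*d) + y*(-26*d^2 - 56*d + 60) + 27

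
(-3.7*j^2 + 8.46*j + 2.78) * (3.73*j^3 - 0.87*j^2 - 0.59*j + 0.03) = -13.801*j^5 + 34.7748*j^4 + 5.1922*j^3 - 7.521*j^2 - 1.3864*j + 0.0834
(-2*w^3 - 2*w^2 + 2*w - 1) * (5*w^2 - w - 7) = -10*w^5 - 8*w^4 + 26*w^3 + 7*w^2 - 13*w + 7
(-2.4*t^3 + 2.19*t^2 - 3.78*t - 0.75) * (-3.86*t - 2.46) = 9.264*t^4 - 2.5494*t^3 + 9.2034*t^2 + 12.1938*t + 1.845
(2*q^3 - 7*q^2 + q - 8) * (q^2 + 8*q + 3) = 2*q^5 + 9*q^4 - 49*q^3 - 21*q^2 - 61*q - 24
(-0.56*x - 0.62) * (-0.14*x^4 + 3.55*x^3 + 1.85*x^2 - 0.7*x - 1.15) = 0.0784*x^5 - 1.9012*x^4 - 3.237*x^3 - 0.755*x^2 + 1.078*x + 0.713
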